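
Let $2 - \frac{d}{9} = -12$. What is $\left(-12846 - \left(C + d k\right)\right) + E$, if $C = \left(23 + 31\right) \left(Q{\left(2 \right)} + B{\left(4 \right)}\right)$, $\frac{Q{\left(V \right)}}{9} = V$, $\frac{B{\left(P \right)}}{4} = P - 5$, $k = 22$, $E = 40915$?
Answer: $24541$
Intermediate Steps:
$B{\left(P \right)} = -20 + 4 P$ ($B{\left(P \right)} = 4 \left(P - 5\right) = 4 \left(-5 + P\right) = -20 + 4 P$)
$Q{\left(V \right)} = 9 V$
$d = 126$ ($d = 18 - -108 = 18 + 108 = 126$)
$C = 756$ ($C = \left(23 + 31\right) \left(9 \cdot 2 + \left(-20 + 4 \cdot 4\right)\right) = 54 \left(18 + \left(-20 + 16\right)\right) = 54 \left(18 - 4\right) = 54 \cdot 14 = 756$)
$\left(-12846 - \left(C + d k\right)\right) + E = \left(-12846 - \left(756 + 126 \cdot 22\right)\right) + 40915 = \left(-12846 - \left(756 + 2772\right)\right) + 40915 = \left(-12846 - 3528\right) + 40915 = -16374 + 40915 = 24541$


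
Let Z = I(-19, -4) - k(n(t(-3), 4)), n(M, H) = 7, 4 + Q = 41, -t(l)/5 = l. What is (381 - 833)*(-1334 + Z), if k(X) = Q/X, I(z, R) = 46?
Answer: 4091956/7 ≈ 5.8457e+5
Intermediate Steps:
t(l) = -5*l
Q = 37 (Q = -4 + 41 = 37)
k(X) = 37/X
Z = 285/7 (Z = 46 - 37/7 = 285/7 ≈ 40.714)
(381 - 833)*(-1334 + Z) = (381 - 833)*(-1334 + 285/7) = -452*(-9053/7) = 4091956/7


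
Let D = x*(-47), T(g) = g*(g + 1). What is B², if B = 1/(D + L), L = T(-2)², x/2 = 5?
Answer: 1/217156 ≈ 4.6050e-6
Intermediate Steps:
x = 10 (x = 2*5 = 10)
T(g) = g*(1 + g)
L = 4 (L = (-2*(1 - 2))² = (-2*(-1))² = 2² = 4)
D = -470 (D = 10*(-47) = -470)
B = -1/466 (B = 1/(-470 + 4) = 1/(-466) = -1/466 ≈ -0.0021459)
B² = (-1/466)² = 1/217156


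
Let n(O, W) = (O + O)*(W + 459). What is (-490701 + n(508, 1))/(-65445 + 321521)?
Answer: -23341/256076 ≈ -0.091149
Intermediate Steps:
n(O, W) = 2*O*(459 + W) (n(O, W) = (2*O)*(459 + W) = 2*O*(459 + W))
(-490701 + n(508, 1))/(-65445 + 321521) = (-490701 + 2*508*(459 + 1))/(-65445 + 321521) = (-490701 + 2*508*460)/256076 = (-490701 + 467360)*(1/256076) = -23341*1/256076 = -23341/256076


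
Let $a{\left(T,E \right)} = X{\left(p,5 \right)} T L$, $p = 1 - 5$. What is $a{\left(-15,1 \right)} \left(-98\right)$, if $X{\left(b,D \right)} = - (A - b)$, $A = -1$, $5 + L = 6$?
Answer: $-4410$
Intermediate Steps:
$L = 1$ ($L = -5 + 6 = 1$)
$p = -4$ ($p = 1 - 5 = -4$)
$X{\left(b,D \right)} = 1 + b$ ($X{\left(b,D \right)} = - (-1 - b) = 1 + b$)
$a{\left(T,E \right)} = - 3 T$ ($a{\left(T,E \right)} = \left(1 - 4\right) T 1 = - 3 T 1 = - 3 T$)
$a{\left(-15,1 \right)} \left(-98\right) = \left(-3\right) \left(-15\right) \left(-98\right) = 45 \left(-98\right) = -4410$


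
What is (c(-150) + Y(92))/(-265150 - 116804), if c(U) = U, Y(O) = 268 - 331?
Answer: 71/127318 ≈ 0.00055766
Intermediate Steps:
Y(O) = -63
(c(-150) + Y(92))/(-265150 - 116804) = (-150 - 63)/(-265150 - 116804) = -213/(-381954) = -213*(-1/381954) = 71/127318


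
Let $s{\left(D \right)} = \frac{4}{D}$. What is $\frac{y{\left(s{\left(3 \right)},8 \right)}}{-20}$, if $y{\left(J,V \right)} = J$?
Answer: $- \frac{1}{15} \approx -0.066667$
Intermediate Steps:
$\frac{y{\left(s{\left(3 \right)},8 \right)}}{-20} = \frac{4 \cdot \frac{1}{3}}{-20} = 4 \cdot \frac{1}{3} \left(- \frac{1}{20}\right) = \frac{4}{3} \left(- \frac{1}{20}\right) = - \frac{1}{15}$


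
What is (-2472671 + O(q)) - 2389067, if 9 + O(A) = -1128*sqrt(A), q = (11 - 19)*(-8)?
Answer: -4870771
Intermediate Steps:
q = 64 (q = -8*(-8) = 64)
O(A) = -9 - 1128*sqrt(A)
(-2472671 + O(q)) - 2389067 = (-2472671 + (-9 - 1128*sqrt(64))) - 2389067 = (-2472671 + (-9 - 1128*8)) - 2389067 = (-2472671 + (-9 - 9024)) - 2389067 = (-2472671 - 9033) - 2389067 = -2481704 - 2389067 = -4870771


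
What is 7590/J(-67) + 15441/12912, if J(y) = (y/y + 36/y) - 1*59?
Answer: -1084263293/8440144 ≈ -128.47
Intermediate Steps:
J(y) = -58 + 36/y (J(y) = (1 + 36/y) - 59 = -58 + 36/y)
7590/J(-67) + 15441/12912 = 7590/(-58 + 36/(-67)) + 15441/12912 = 7590/(-58 + 36*(-1/67)) + 15441*(1/12912) = 7590/(-58 - 36/67) + 5147/4304 = 7590/(-3922/67) + 5147/4304 = 7590*(-67/3922) + 5147/4304 = -254265/1961 + 5147/4304 = -1084263293/8440144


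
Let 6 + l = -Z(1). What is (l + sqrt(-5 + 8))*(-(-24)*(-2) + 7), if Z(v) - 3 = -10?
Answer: -41 - 41*sqrt(3) ≈ -112.01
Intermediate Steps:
Z(v) = -7 (Z(v) = 3 - 10 = -7)
l = 1 (l = -6 - 1*(-7) = -6 + 7 = 1)
(l + sqrt(-5 + 8))*(-(-24)*(-2) + 7) = (1 + sqrt(-5 + 8))*(-(-24)*(-2) + 7) = (1 + sqrt(3))*(-6*8 + 7) = (1 + sqrt(3))*(-48 + 7) = (1 + sqrt(3))*(-41) = -41 - 41*sqrt(3)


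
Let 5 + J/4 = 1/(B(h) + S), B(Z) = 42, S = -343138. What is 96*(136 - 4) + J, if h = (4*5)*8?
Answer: 1085212647/85774 ≈ 12652.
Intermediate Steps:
h = 160 (h = 20*8 = 160)
J = -1715481/85774 (J = -20 + 4/(42 - 343138) = -20 + 4/(-343096) = -20 + 4*(-1/343096) = -20 - 1/85774 = -1715481/85774 ≈ -20.000)
96*(136 - 4) + J = 96*(136 - 4) - 1715481/85774 = 96*132 - 1715481/85774 = 12672 - 1715481/85774 = 1085212647/85774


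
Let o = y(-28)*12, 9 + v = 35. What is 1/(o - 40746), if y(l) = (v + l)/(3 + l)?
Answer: -25/1018626 ≈ -2.4543e-5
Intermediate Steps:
v = 26 (v = -9 + 35 = 26)
y(l) = (26 + l)/(3 + l)
o = 24/25 (o = ((26 - 28)/(3 - 28))*12 = (-2/(-25))*12 = -1/25*(-2)*12 = (2/25)*12 = 24/25 ≈ 0.96000)
1/(o - 40746) = 1/(24/25 - 40746) = 1/(-1018626/25) = -25/1018626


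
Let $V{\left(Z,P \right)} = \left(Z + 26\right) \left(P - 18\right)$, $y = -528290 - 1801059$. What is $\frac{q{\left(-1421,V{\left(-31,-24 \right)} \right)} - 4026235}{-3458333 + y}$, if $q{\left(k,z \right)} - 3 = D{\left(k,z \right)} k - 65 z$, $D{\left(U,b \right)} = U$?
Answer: $\frac{2020641}{5787682} \approx 0.34913$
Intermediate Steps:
$y = -2329349$ ($y = -528290 - 1801059 = -2329349$)
$V{\left(Z,P \right)} = \left(-18 + P\right) \left(26 + Z\right)$ ($V{\left(Z,P \right)} = \left(26 + Z\right) \left(-18 + P\right) = \left(-18 + P\right) \left(26 + Z\right)$)
$q{\left(k,z \right)} = 3 + k^{2} - 65 z$ ($q{\left(k,z \right)} = 3 + \left(k k - 65 z\right) = 3 + \left(k^{2} - 65 z\right) = 3 + k^{2} - 65 z$)
$\frac{q{\left(-1421,V{\left(-31,-24 \right)} \right)} - 4026235}{-3458333 + y} = \frac{\left(3 + \left(-1421\right)^{2} - 65 \left(-468 - -558 + 26 \left(-24\right) - -744\right)\right) - 4026235}{-3458333 - 2329349} = \frac{\left(3 + 2019241 - 65 \left(-468 + 558 - 624 + 744\right)\right) - 4026235}{-5787682} = \left(\left(3 + 2019241 - 13650\right) - 4026235\right) \left(- \frac{1}{5787682}\right) = \left(2005594 - 4026235\right) \left(- \frac{1}{5787682}\right) = \left(-2020641\right) \left(- \frac{1}{5787682}\right) = \frac{2020641}{5787682}$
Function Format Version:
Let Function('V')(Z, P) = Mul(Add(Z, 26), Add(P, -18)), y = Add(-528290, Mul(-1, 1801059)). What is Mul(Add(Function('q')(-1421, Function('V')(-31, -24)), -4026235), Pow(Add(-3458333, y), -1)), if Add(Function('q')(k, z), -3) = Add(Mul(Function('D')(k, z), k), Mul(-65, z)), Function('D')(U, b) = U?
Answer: Rational(2020641, 5787682) ≈ 0.34913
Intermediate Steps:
y = -2329349 (y = Add(-528290, -1801059) = -2329349)
Function('V')(Z, P) = Mul(Add(-18, P), Add(26, Z)) (Function('V')(Z, P) = Mul(Add(26, Z), Add(-18, P)) = Mul(Add(-18, P), Add(26, Z)))
Function('q')(k, z) = Add(3, Pow(k, 2), Mul(-65, z)) (Function('q')(k, z) = Add(3, Add(Mul(k, k), Mul(-65, z))) = Add(3, Add(Pow(k, 2), Mul(-65, z))) = Add(3, Pow(k, 2), Mul(-65, z)))
Mul(Add(Function('q')(-1421, Function('V')(-31, -24)), -4026235), Pow(Add(-3458333, y), -1)) = Mul(Add(Add(3, Pow(-1421, 2), Mul(-65, Add(-468, Mul(-18, -31), Mul(26, -24), Mul(-24, -31)))), -4026235), Pow(Add(-3458333, -2329349), -1)) = Mul(Add(Add(3, 2019241, Mul(-65, Add(-468, 558, -624, 744))), -4026235), Pow(-5787682, -1)) = Mul(Add(Add(3, 2019241, Mul(-65, 210)), -4026235), Rational(-1, 5787682)) = Mul(Add(Add(3, 2019241, -13650), -4026235), Rational(-1, 5787682)) = Mul(Add(2005594, -4026235), Rational(-1, 5787682)) = Mul(-2020641, Rational(-1, 5787682)) = Rational(2020641, 5787682)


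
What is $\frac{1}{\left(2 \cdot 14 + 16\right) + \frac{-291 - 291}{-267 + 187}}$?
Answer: $\frac{40}{2051} \approx 0.019503$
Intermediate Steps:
$\frac{1}{\left(2 \cdot 14 + 16\right) + \frac{-291 - 291}{-267 + 187}} = \frac{1}{\left(28 + 16\right) - \frac{582}{-80}} = \frac{1}{44 - - \frac{291}{40}} = \frac{1}{44 + \frac{291}{40}} = \frac{1}{\frac{2051}{40}} = \frac{40}{2051}$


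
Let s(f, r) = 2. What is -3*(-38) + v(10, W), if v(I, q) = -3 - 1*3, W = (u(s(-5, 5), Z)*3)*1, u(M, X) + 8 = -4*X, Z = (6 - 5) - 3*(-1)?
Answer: 108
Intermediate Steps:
Z = 4 (Z = 1 + 3 = 4)
u(M, X) = -8 - 4*X
W = -72 (W = ((-8 - 4*4)*3)*1 = ((-8 - 16)*3)*1 = -24*3*1 = -72*1 = -72)
v(I, q) = -6 (v(I, q) = -3 - 3 = -6)
-3*(-38) + v(10, W) = -3*(-38) - 6 = 114 - 6 = 108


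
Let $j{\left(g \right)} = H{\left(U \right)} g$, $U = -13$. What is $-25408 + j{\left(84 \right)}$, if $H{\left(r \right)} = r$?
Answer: $-26500$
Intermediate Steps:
$j{\left(g \right)} = - 13 g$
$-25408 + j{\left(84 \right)} = -25408 - 1092 = -26500$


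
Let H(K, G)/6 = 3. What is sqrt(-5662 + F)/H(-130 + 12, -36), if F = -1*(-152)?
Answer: I*sqrt(5510)/18 ≈ 4.1239*I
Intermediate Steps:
H(K, G) = 18 (H(K, G) = 6*3 = 18)
F = 152
sqrt(-5662 + F)/H(-130 + 12, -36) = sqrt(-5662 + 152)/18 = sqrt(-5510)*(1/18) = (I*sqrt(5510))*(1/18) = I*sqrt(5510)/18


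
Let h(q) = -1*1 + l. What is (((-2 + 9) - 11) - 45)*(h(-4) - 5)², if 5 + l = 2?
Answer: -3969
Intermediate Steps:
l = -3 (l = -5 + 2 = -3)
h(q) = -4 (h(q) = -1*1 - 3 = -1 - 3 = -4)
(((-2 + 9) - 11) - 45)*(h(-4) - 5)² = (((-2 + 9) - 11) - 45)*(-4 - 5)² = ((7 - 11) - 45)*(-9)² = (-4 - 45)*81 = -49*81 = -3969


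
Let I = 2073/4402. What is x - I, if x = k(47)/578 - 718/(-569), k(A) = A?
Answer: 315699477/361934641 ≈ 0.87226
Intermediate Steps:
I = 2073/4402 (I = 2073*(1/4402) = 2073/4402 ≈ 0.47092)
x = 441747/328882 (x = 47/578 - 718/(-569) = 47*(1/578) - 718*(-1/569) = 47/578 + 718/569 = 441747/328882 ≈ 1.3432)
x - I = 441747/328882 - 1*2073/4402 = 441747/328882 - 2073/4402 = 315699477/361934641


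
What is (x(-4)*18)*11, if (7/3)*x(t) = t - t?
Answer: 0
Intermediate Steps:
x(t) = 0 (x(t) = 3*(t - t)/7 = (3/7)*0 = 0)
(x(-4)*18)*11 = (0*18)*11 = 0*11 = 0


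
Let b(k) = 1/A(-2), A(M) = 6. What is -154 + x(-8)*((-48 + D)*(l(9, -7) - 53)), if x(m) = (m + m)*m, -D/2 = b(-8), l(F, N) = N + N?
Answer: 1243058/3 ≈ 4.1435e+5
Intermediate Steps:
b(k) = ⅙ (b(k) = 1/6 = 1*(⅙) = ⅙)
l(F, N) = 2*N
D = -⅓ (D = -2*⅙ = -⅓ ≈ -0.33333)
x(m) = 2*m² (x(m) = (2*m)*m = 2*m²)
-154 + x(-8)*((-48 + D)*(l(9, -7) - 53)) = -154 + (2*(-8)²)*((-48 - ⅓)*(2*(-7) - 53)) = -154 + (2*64)*(-145*(-14 - 53)/3) = -154 + 128*(-145/3*(-67)) = -154 + 128*(9715/3) = -154 + 1243520/3 = 1243058/3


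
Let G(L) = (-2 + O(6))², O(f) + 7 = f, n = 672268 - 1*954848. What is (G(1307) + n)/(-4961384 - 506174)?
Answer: 282571/5467558 ≈ 0.051681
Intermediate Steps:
n = -282580 (n = 672268 - 954848 = -282580)
O(f) = -7 + f
G(L) = 9 (G(L) = (-2 + (-7 + 6))² = (-2 - 1)² = (-3)² = 9)
(G(1307) + n)/(-4961384 - 506174) = (9 - 282580)/(-4961384 - 506174) = -282571/(-5467558) = -282571*(-1/5467558) = 282571/5467558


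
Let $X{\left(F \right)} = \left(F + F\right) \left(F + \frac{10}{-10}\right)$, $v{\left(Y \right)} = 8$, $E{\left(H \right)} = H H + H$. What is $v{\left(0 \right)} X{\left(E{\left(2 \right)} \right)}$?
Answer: $480$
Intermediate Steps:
$E{\left(H \right)} = H + H^{2}$ ($E{\left(H \right)} = H^{2} + H = H + H^{2}$)
$X{\left(F \right)} = 2 F \left(-1 + F\right)$ ($X{\left(F \right)} = 2 F \left(F + 10 \left(- \frac{1}{10}\right)\right) = 2 F \left(F - 1\right) = 2 F \left(-1 + F\right)$)
$v{\left(0 \right)} X{\left(E{\left(2 \right)} \right)} = 8 \cdot 2 \cdot 2 \left(1 + 2\right) \left(-1 + 2 \left(1 + 2\right)\right) = 8 \cdot 2 \cdot 2 \cdot 3 \left(-1 + 2 \cdot 3\right) = 8 \cdot 2 \cdot 6 \left(-1 + 6\right) = 8 \cdot 2 \cdot 6 \cdot 5 = 8 \cdot 60 = 480$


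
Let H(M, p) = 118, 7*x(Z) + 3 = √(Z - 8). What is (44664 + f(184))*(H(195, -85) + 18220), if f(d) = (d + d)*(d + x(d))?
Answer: 14405012464/7 + 26993536*√11/7 ≈ 2.0706e+9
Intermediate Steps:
x(Z) = -3/7 + √(-8 + Z)/7 (x(Z) = -3/7 + √(Z - 8)/7 = -3/7 + √(-8 + Z)/7)
f(d) = 2*d*(-3/7 + d + √(-8 + d)/7) (f(d) = (d + d)*(d + (-3/7 + √(-8 + d)/7)) = (2*d)*(-3/7 + d + √(-8 + d)/7) = 2*d*(-3/7 + d + √(-8 + d)/7))
(44664 + f(184))*(H(195, -85) + 18220) = (44664 + (2/7)*184*(-3 + √(-8 + 184) + 7*184))*(118 + 18220) = (44664 + (2/7)*184*(-3 + √176 + 1288))*18338 = (44664 + (2/7)*184*(-3 + 4*√11 + 1288))*18338 = (44664 + (2/7)*184*(1285 + 4*√11))*18338 = (44664 + (472880/7 + 1472*√11/7))*18338 = (785528/7 + 1472*√11/7)*18338 = 14405012464/7 + 26993536*√11/7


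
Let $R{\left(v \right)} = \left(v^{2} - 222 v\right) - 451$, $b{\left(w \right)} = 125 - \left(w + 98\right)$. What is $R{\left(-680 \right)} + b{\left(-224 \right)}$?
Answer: $613160$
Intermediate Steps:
$b{\left(w \right)} = 27 - w$ ($b{\left(w \right)} = 125 - \left(98 + w\right) = 27 - w$)
$R{\left(v \right)} = -451 + v^{2} - 222 v$
$R{\left(-680 \right)} + b{\left(-224 \right)} = \left(-451 + \left(-680\right)^{2} - -150960\right) + \left(27 - -224\right) = \left(-451 + 462400 + 150960\right) + \left(27 + 224\right) = 612909 + 251 = 613160$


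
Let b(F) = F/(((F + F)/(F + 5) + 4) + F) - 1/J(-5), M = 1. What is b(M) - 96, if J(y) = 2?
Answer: -1541/16 ≈ -96.313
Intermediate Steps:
b(F) = -½ + F/(4 + F + 2*F/(5 + F)) (b(F) = F/(((F + F)/(F + 5) + 4) + F) - 1/2 = F/(((2*F)/(5 + F) + 4) + F) - 1*½ = F/((2*F/(5 + F) + 4) + F) - ½ = F/((4 + 2*F/(5 + F)) + F) - ½ = F/(4 + F + 2*F/(5 + F)) - ½ = -½ + F/(4 + F + 2*F/(5 + F)))
b(M) - 96 = (-20 + 1² - 1*1)/(2*(20 + 1² + 11*1)) - 96 = (-20 + 1 - 1)/(2*(20 + 1 + 11)) - 96 = (½)*(-20)/32 - 96 = (½)*(1/32)*(-20) - 96 = -5/16 - 96 = -1541/16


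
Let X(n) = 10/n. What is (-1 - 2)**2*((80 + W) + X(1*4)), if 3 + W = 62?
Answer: 2547/2 ≈ 1273.5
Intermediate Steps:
W = 59 (W = -3 + 62 = 59)
(-1 - 2)**2*((80 + W) + X(1*4)) = (-1 - 2)**2*((80 + 59) + 10/((1*4))) = (-3)**2*(139 + 10/4) = 9*(139 + 10*(1/4)) = 9*(139 + 5/2) = 9*(283/2) = 2547/2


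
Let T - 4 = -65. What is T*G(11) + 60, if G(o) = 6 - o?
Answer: 365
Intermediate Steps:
T = -61 (T = 4 - 65 = -61)
T*G(11) + 60 = -61*(6 - 1*11) + 60 = -61*(6 - 11) + 60 = -61*(-5) + 60 = 305 + 60 = 365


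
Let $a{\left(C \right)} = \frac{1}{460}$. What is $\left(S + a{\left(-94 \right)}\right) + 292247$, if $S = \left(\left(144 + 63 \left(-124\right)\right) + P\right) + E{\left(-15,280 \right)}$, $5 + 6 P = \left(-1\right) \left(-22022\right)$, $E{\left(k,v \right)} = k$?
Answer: $\frac{132587411}{460} \approx 2.8823 \cdot 10^{5}$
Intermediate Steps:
$P = \frac{7339}{2}$ ($P = - \frac{5}{6} + \frac{\left(-1\right) \left(-22022\right)}{6} = - \frac{5}{6} + \frac{1}{6} \cdot 22022 = - \frac{5}{6} + \frac{11011}{3} = \frac{7339}{2} \approx 3669.5$)
$S = - \frac{8027}{2}$ ($S = \left(\left(144 + 63 \left(-124\right)\right) + \frac{7339}{2}\right) - 15 = \left(\left(144 - 7812\right) + \frac{7339}{2}\right) - 15 = \left(-7668 + \frac{7339}{2}\right) - 15 = - \frac{7997}{2} - 15 = - \frac{8027}{2} \approx -4013.5$)
$a{\left(C \right)} = \frac{1}{460}$
$\left(S + a{\left(-94 \right)}\right) + 292247 = \left(- \frac{8027}{2} + \frac{1}{460}\right) + 292247 = - \frac{1846209}{460} + 292247 = \frac{132587411}{460}$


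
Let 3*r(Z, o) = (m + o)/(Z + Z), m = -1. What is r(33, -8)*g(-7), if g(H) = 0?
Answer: 0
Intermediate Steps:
r(Z, o) = (-1 + o)/(6*Z) (r(Z, o) = ((-1 + o)/(Z + Z))/3 = ((-1 + o)/((2*Z)))/3 = ((-1 + o)*(1/(2*Z)))/3 = ((-1 + o)/(2*Z))/3 = (-1 + o)/(6*Z))
r(33, -8)*g(-7) = ((1/6)*(-1 - 8)/33)*0 = ((1/6)*(1/33)*(-9))*0 = -1/22*0 = 0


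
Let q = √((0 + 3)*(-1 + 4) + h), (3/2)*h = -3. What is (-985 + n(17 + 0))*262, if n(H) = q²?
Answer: -256236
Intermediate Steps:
h = -2 (h = (⅔)*(-3) = -2)
q = √7 (q = √((0 + 3)*(-1 + 4) - 2) = √(3*3 - 2) = √(9 - 2) = √7 ≈ 2.6458)
n(H) = 7 (n(H) = (√7)² = 7)
(-985 + n(17 + 0))*262 = (-985 + 7)*262 = -978*262 = -256236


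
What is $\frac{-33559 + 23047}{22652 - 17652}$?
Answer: $- \frac{1314}{625} \approx -2.1024$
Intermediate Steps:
$\frac{-33559 + 23047}{22652 - 17652} = - \frac{10512}{5000} = \left(-10512\right) \frac{1}{5000} = - \frac{1314}{625}$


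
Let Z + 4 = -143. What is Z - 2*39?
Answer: -225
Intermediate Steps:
Z = -147 (Z = -4 - 143 = -147)
Z - 2*39 = -147 - 2*39 = -147 - 78 = -225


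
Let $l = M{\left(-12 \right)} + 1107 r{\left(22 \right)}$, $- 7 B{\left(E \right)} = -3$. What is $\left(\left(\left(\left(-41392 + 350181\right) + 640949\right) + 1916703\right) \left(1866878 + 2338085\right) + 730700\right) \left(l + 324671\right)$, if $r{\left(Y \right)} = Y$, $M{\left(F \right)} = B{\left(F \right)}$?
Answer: $\frac{29448306269722443174}{7} \approx 4.2069 \cdot 10^{18}$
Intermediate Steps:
$B{\left(E \right)} = \frac{3}{7}$ ($B{\left(E \right)} = \left(- \frac{1}{7}\right) \left(-3\right) = \frac{3}{7}$)
$M{\left(F \right)} = \frac{3}{7}$
$l = \frac{170481}{7}$ ($l = \frac{3}{7} + 1107 \cdot 22 = \frac{3}{7} + 24354 = \frac{170481}{7} \approx 24354.0$)
$\left(\left(\left(\left(-41392 + 350181\right) + 640949\right) + 1916703\right) \left(1866878 + 2338085\right) + 730700\right) \left(l + 324671\right) = \left(\left(\left(\left(-41392 + 350181\right) + 640949\right) + 1916703\right) \left(1866878 + 2338085\right) + 730700\right) \left(\frac{170481}{7} + 324671\right) = \left(\left(\left(308789 + 640949\right) + 1916703\right) 4204963 + 730700\right) \frac{2443178}{7} = \left(\left(949738 + 1916703\right) 4204963 + 730700\right) \frac{2443178}{7} = \left(2866441 \cdot 4204963 + 730700\right) \frac{2443178}{7} = \left(12053278346683 + 730700\right) \frac{2443178}{7} = 12053279077383 \cdot \frac{2443178}{7} = \frac{29448306269722443174}{7}$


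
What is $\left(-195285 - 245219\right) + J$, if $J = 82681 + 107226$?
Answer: $-250597$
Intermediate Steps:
$J = 189907$
$\left(-195285 - 245219\right) + J = \left(-195285 - 245219\right) + 189907 = -440504 + 189907 = -250597$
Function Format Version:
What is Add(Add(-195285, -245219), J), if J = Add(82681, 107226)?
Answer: -250597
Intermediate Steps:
J = 189907
Add(Add(-195285, -245219), J) = Add(Add(-195285, -245219), 189907) = Add(-440504, 189907) = -250597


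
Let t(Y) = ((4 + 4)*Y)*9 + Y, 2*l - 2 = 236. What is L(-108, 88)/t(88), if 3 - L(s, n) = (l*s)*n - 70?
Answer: 1131049/6424 ≈ 176.07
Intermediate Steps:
l = 119 (l = 1 + (1/2)*236 = 1 + 118 = 119)
t(Y) = 73*Y (t(Y) = (8*Y)*9 + Y = 72*Y + Y = 73*Y)
L(s, n) = 73 - 119*n*s (L(s, n) = 3 - ((119*s)*n - 70) = 3 - (119*n*s - 70) = 3 - (-70 + 119*n*s) = 3 + (70 - 119*n*s) = 73 - 119*n*s)
L(-108, 88)/t(88) = (73 - 119*88*(-108))/((73*88)) = (73 + 1130976)/6424 = 1131049*(1/6424) = 1131049/6424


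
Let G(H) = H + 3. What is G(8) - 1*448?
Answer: -437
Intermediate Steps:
G(H) = 3 + H
G(8) - 1*448 = (3 + 8) - 1*448 = 11 - 448 = -437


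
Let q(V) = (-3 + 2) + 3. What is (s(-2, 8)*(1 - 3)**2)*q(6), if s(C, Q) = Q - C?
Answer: 80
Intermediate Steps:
q(V) = 2 (q(V) = -1 + 3 = 2)
(s(-2, 8)*(1 - 3)**2)*q(6) = ((8 - 1*(-2))*(1 - 3)**2)*2 = ((8 + 2)*(-2)**2)*2 = (10*4)*2 = 40*2 = 80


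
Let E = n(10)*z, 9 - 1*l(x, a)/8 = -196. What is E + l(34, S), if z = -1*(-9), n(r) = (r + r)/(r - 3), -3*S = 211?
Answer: 11660/7 ≈ 1665.7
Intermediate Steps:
S = -211/3 (S = -⅓*211 = -211/3 ≈ -70.333)
n(r) = 2*r/(-3 + r) (n(r) = (2*r)/(-3 + r) = 2*r/(-3 + r))
z = 9
l(x, a) = 1640 (l(x, a) = 72 - 8*(-196) = 72 + 1568 = 1640)
E = 180/7 (E = (2*10/(-3 + 10))*9 = (2*10/7)*9 = (2*10*(⅐))*9 = (20/7)*9 = 180/7 ≈ 25.714)
E + l(34, S) = 180/7 + 1640 = 11660/7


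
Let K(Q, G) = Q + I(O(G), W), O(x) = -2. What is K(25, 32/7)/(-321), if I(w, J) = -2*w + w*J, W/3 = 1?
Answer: -23/321 ≈ -0.071651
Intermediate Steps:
W = 3 (W = 3*1 = 3)
I(w, J) = -2*w + J*w
K(Q, G) = -2 + Q (K(Q, G) = Q - 2*(-2 + 3) = Q - 2*1 = Q - 2 = -2 + Q)
K(25, 32/7)/(-321) = (-2 + 25)/(-321) = 23*(-1/321) = -23/321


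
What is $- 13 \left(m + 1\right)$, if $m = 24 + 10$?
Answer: $-455$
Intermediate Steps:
$m = 34$
$- 13 \left(m + 1\right) = - 13 \left(34 + 1\right) = \left(-13\right) 35 = -455$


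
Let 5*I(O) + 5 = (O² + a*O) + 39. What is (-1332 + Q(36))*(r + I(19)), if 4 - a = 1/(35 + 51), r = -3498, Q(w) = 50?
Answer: 938201573/215 ≈ 4.3637e+6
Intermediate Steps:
a = 343/86 (a = 4 - 1/(35 + 51) = 4 - 1/86 = 343/86 ≈ 3.9884)
I(O) = 34/5 + O²/5 + 343*O/430 (I(O) = -1 + ((O² + 343*O/86) + 39)/5 = -1 + (39 + O² + 343*O/86)/5 = -1 + (39/5 + O²/5 + 343*O/430) = 34/5 + O²/5 + 343*O/430)
(-1332 + Q(36))*(r + I(19)) = (-1332 + 50)*(-3498 + (34/5 + (⅕)*19² + (343/430)*19)) = -1282*(-3498 + (34/5 + (⅕)*361 + 6517/430)) = -1282*(-3498 + (34/5 + 361/5 + 6517/430)) = -1282*(-3498 + 40487/430) = -1282*(-1463653/430) = 938201573/215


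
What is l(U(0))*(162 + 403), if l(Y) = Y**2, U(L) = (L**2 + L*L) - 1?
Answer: 565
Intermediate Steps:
U(L) = -1 + 2*L**2 (U(L) = (L**2 + L**2) - 1 = 2*L**2 - 1 = -1 + 2*L**2)
l(U(0))*(162 + 403) = (-1 + 2*0**2)**2*(162 + 403) = (-1 + 2*0)**2*565 = (-1 + 0)**2*565 = (-1)**2*565 = 1*565 = 565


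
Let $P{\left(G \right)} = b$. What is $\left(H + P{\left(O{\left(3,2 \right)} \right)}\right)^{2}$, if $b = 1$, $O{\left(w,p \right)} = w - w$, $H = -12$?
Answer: $121$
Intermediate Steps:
$O{\left(w,p \right)} = 0$
$P{\left(G \right)} = 1$
$\left(H + P{\left(O{\left(3,2 \right)} \right)}\right)^{2} = \left(-12 + 1\right)^{2} = \left(-11\right)^{2} = 121$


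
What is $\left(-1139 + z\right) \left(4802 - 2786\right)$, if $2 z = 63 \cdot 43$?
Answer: $434448$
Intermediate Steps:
$z = \frac{2709}{2}$ ($z = \frac{63 \cdot 43}{2} = \frac{1}{2} \cdot 2709 = \frac{2709}{2} \approx 1354.5$)
$\left(-1139 + z\right) \left(4802 - 2786\right) = \left(-1139 + \frac{2709}{2}\right) \left(4802 - 2786\right) = \frac{431}{2} \cdot 2016 = 434448$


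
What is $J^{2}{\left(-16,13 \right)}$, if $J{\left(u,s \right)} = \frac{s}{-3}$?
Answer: $\frac{169}{9} \approx 18.778$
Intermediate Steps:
$J{\left(u,s \right)} = - \frac{s}{3}$ ($J{\left(u,s \right)} = s \left(- \frac{1}{3}\right) = - \frac{s}{3}$)
$J^{2}{\left(-16,13 \right)} = \left(\left(- \frac{1}{3}\right) 13\right)^{2} = \left(- \frac{13}{3}\right)^{2} = \frac{169}{9}$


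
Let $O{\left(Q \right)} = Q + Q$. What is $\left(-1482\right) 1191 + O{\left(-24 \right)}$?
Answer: $-1765110$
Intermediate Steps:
$O{\left(Q \right)} = 2 Q$
$\left(-1482\right) 1191 + O{\left(-24 \right)} = \left(-1482\right) 1191 + 2 \left(-24\right) = -1765062 - 48 = -1765110$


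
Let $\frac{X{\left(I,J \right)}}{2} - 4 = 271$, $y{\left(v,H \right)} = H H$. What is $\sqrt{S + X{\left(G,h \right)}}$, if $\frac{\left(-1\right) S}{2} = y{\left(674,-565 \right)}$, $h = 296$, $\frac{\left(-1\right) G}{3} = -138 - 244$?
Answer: $10 i \sqrt{6379} \approx 798.69 i$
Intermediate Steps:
$G = 1146$ ($G = - 3 \left(-138 - 244\right) = \left(-3\right) \left(-382\right) = 1146$)
$y{\left(v,H \right)} = H^{2}$
$X{\left(I,J \right)} = 550$ ($X{\left(I,J \right)} = 8 + 2 \cdot 271 = 8 + 542 = 550$)
$S = -638450$ ($S = - 2 \left(-565\right)^{2} = \left(-2\right) 319225 = -638450$)
$\sqrt{S + X{\left(G,h \right)}} = \sqrt{-638450 + 550} = \sqrt{-637900} = 10 i \sqrt{6379}$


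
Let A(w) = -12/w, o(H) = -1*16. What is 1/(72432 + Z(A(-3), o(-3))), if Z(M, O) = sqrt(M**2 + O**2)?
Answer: 4527/327899647 - sqrt(17)/1311598588 ≈ 1.3803e-5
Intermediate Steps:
o(H) = -16
1/(72432 + Z(A(-3), o(-3))) = 1/(72432 + sqrt((-12/(-3))**2 + (-16)**2)) = 1/(72432 + sqrt((-12*(-1/3))**2 + 256)) = 1/(72432 + sqrt(4**2 + 256)) = 1/(72432 + sqrt(16 + 256)) = 1/(72432 + sqrt(272)) = 1/(72432 + 4*sqrt(17))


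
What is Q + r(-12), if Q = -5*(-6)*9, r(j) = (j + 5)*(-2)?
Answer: 284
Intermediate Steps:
r(j) = -10 - 2*j (r(j) = (5 + j)*(-2) = -10 - 2*j)
Q = 270 (Q = 30*9 = 270)
Q + r(-12) = 270 + (-10 - 2*(-12)) = 270 + (-10 + 24) = 270 + 14 = 284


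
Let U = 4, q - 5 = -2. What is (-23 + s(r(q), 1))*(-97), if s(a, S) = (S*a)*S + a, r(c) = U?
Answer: 1455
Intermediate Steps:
q = 3 (q = 5 - 2 = 3)
r(c) = 4
s(a, S) = a + a*S² (s(a, S) = a*S² + a = a + a*S²)
(-23 + s(r(q), 1))*(-97) = (-23 + 4*(1 + 1²))*(-97) = (-23 + 4*(1 + 1))*(-97) = (-23 + 4*2)*(-97) = (-23 + 8)*(-97) = -15*(-97) = 1455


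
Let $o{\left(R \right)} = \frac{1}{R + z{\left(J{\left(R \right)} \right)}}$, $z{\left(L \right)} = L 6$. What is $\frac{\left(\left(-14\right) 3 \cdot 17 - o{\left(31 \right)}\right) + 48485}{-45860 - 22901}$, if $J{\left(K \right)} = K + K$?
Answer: $- \frac{1013248}{1458457} \approx -0.69474$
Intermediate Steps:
$J{\left(K \right)} = 2 K$
$z{\left(L \right)} = 6 L$
$o{\left(R \right)} = \frac{1}{13 R}$ ($o{\left(R \right)} = \frac{1}{R + 6 \cdot 2 R} = \frac{1}{R + 12 R} = \frac{1}{13 R}$)
$\frac{\left(\left(-14\right) 3 \cdot 17 - o{\left(31 \right)}\right) + 48485}{-45860 - 22901} = \frac{\left(\left(-14\right) 3 \cdot 17 - \frac{1}{13 \cdot 31}\right) + 48485}{-45860 - 22901} = \frac{\left(\left(-42\right) 17 - \frac{1}{13} \cdot \frac{1}{31}\right) + 48485}{-68761} = \left(\left(-714 - \frac{1}{403}\right) + 48485\right) \left(- \frac{1}{68761}\right) = \left(- \frac{287743}{403} + 48485\right) \left(- \frac{1}{68761}\right) = \frac{19251712}{403} \left(- \frac{1}{68761}\right) = - \frac{1013248}{1458457}$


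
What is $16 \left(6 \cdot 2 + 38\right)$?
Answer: $800$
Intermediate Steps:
$16 \left(6 \cdot 2 + 38\right) = 16 \left(12 + 38\right) = 16 \cdot 50 = 800$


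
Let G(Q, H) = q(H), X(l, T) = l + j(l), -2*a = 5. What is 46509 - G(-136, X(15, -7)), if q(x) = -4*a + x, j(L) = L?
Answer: 46469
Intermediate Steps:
a = -5/2 (a = -1/2*5 = -5/2 ≈ -2.5000)
q(x) = 10 + x (q(x) = -4*(-5/2) + x = 10 + x)
X(l, T) = 2*l (X(l, T) = l + l = 2*l)
G(Q, H) = 10 + H
46509 - G(-136, X(15, -7)) = 46509 - (10 + 2*15) = 46509 - (10 + 30) = 46509 - 1*40 = 46509 - 40 = 46469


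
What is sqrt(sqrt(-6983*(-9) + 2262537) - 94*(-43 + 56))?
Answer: sqrt(-1222 + 6*sqrt(64594)) ≈ 17.405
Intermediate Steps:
sqrt(sqrt(-6983*(-9) + 2262537) - 94*(-43 + 56)) = sqrt(sqrt(62847 + 2262537) - 94*13) = sqrt(sqrt(2325384) - 1222) = sqrt(6*sqrt(64594) - 1222) = sqrt(-1222 + 6*sqrt(64594))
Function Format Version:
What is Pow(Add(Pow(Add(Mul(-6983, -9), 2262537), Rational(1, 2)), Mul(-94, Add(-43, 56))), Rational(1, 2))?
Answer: Pow(Add(-1222, Mul(6, Pow(64594, Rational(1, 2)))), Rational(1, 2)) ≈ 17.405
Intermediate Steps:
Pow(Add(Pow(Add(Mul(-6983, -9), 2262537), Rational(1, 2)), Mul(-94, Add(-43, 56))), Rational(1, 2)) = Pow(Add(Pow(Add(62847, 2262537), Rational(1, 2)), Mul(-94, 13)), Rational(1, 2)) = Pow(Add(Pow(2325384, Rational(1, 2)), -1222), Rational(1, 2)) = Pow(Add(Mul(6, Pow(64594, Rational(1, 2))), -1222), Rational(1, 2)) = Pow(Add(-1222, Mul(6, Pow(64594, Rational(1, 2)))), Rational(1, 2))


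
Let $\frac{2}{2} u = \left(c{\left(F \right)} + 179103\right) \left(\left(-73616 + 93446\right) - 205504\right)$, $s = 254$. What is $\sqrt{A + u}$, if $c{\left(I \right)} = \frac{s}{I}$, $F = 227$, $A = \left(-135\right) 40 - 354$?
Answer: $\frac{2 i \sqrt{428399016791149}}{227} \approx 1.8236 \cdot 10^{5} i$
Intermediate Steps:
$A = -5754$ ($A = -5400 - 354 = -5754$)
$c{\left(I \right)} = \frac{254}{I}$
$u = - \frac{7548880046990}{227}$ ($u = \left(\frac{254}{227} + 179103\right) \left(\left(-73616 + 93446\right) - 205504\right) = \left(254 \cdot \frac{1}{227} + 179103\right) \left(19830 - 205504\right) = \left(\frac{254}{227} + 179103\right) \left(-185674\right) = \frac{40656635}{227} \left(-185674\right) = - \frac{7548880046990}{227} \approx -3.3255 \cdot 10^{10}$)
$\sqrt{A + u} = \sqrt{-5754 - \frac{7548880046990}{227}} = \sqrt{- \frac{7548881353148}{227}} = \frac{2 i \sqrt{428399016791149}}{227}$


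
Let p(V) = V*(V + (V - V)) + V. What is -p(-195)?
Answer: -37830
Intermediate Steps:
p(V) = V + V² (p(V) = V*(V + 0) + V = V*V + V = V² + V = V + V²)
-p(-195) = -(-195)*(1 - 195) = -(-195)*(-194) = -1*37830 = -37830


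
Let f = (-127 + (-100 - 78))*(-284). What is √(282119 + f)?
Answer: 3*√40971 ≈ 607.24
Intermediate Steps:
f = 86620 (f = (-127 - 178)*(-284) = -305*(-284) = 86620)
√(282119 + f) = √(282119 + 86620) = √368739 = 3*√40971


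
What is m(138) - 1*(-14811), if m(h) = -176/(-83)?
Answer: 1229489/83 ≈ 14813.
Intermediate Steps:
m(h) = 176/83 (m(h) = -176*(-1/83) = 176/83)
m(138) - 1*(-14811) = 176/83 - 1*(-14811) = 176/83 + 14811 = 1229489/83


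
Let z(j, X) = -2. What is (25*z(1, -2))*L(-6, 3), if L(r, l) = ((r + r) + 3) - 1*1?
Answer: 500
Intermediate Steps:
L(r, l) = 2 + 2*r (L(r, l) = (2*r + 3) - 1 = (3 + 2*r) - 1 = 2 + 2*r)
(25*z(1, -2))*L(-6, 3) = (25*(-2))*(2 + 2*(-6)) = -50*(2 - 12) = -50*(-10) = 500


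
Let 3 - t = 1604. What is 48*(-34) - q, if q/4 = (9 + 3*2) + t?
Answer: 4712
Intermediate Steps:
t = -1601 (t = 3 - 1*1604 = 3 - 1604 = -1601)
q = -6344 (q = 4*((9 + 3*2) - 1601) = 4*((9 + 6) - 1601) = 4*(15 - 1601) = 4*(-1586) = -6344)
48*(-34) - q = 48*(-34) - 1*(-6344) = -1632 + 6344 = 4712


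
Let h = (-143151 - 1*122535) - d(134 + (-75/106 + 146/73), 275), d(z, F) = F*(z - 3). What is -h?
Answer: 32019041/106 ≈ 3.0207e+5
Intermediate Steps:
d(z, F) = F*(-3 + z)
h = -32019041/106 (h = (-143151 - 1*122535) - 275*(-3 + (134 + (-75/106 + 146/73))) = (-143151 - 122535) - 275*(-3 + (134 + (-75*1/106 + 146*(1/73)))) = -265686 - 275*(-3 + (134 + (-75/106 + 2))) = -265686 - 275*(-3 + (134 + 137/106)) = -265686 - 275*(-3 + 14341/106) = -265686 - 275*14023/106 = -265686 - 1*3856325/106 = -265686 - 3856325/106 = -32019041/106 ≈ -3.0207e+5)
-h = -1*(-32019041/106) = 32019041/106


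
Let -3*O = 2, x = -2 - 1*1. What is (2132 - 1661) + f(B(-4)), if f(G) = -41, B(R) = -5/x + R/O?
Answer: 430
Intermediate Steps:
x = -3 (x = -2 - 1 = -3)
O = -⅔ (O = -⅓*2 = -⅔ ≈ -0.66667)
B(R) = 5/3 - 3*R/2 (B(R) = -5/(-3) + R/(-⅔) = -5*(-⅓) + R*(-3/2) = 5/3 - 3*R/2)
(2132 - 1661) + f(B(-4)) = (2132 - 1661) - 41 = 471 - 41 = 430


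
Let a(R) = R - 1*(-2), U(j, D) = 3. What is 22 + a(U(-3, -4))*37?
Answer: 207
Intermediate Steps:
a(R) = 2 + R (a(R) = R + 2 = 2 + R)
22 + a(U(-3, -4))*37 = 22 + (2 + 3)*37 = 22 + 5*37 = 22 + 185 = 207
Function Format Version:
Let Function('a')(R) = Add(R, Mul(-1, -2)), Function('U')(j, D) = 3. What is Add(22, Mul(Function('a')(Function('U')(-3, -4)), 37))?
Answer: 207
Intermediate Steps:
Function('a')(R) = Add(2, R) (Function('a')(R) = Add(R, 2) = Add(2, R))
Add(22, Mul(Function('a')(Function('U')(-3, -4)), 37)) = Add(22, Mul(Add(2, 3), 37)) = Add(22, Mul(5, 37)) = Add(22, 185) = 207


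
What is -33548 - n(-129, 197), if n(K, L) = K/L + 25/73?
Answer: -482449296/14381 ≈ -33548.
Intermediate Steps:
n(K, L) = 25/73 + K/L (n(K, L) = K/L + 25*(1/73) = K/L + 25/73 = 25/73 + K/L)
-33548 - n(-129, 197) = -33548 - (25/73 - 129/197) = -33548 - 1*(-4492/14381) = -33548 + 4492/14381 = -482449296/14381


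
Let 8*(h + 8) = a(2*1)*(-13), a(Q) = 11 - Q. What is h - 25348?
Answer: -202965/8 ≈ -25371.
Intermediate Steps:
h = -181/8 (h = -8 + ((11 - 2)*(-13))/8 = -8 + (9*(-13))/8 = -8 + (⅛)*(-117) = -8 - 117/8 = -181/8 ≈ -22.625)
h - 25348 = -181/8 - 25348 = -202965/8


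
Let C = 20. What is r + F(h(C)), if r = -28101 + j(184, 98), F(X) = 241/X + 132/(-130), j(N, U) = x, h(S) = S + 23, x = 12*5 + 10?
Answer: -78333818/2795 ≈ -28026.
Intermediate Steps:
x = 70 (x = 60 + 10 = 70)
h(S) = 23 + S
j(N, U) = 70
F(X) = -66/65 + 241/X (F(X) = 241/X + 132*(-1/130) = 241/X - 66/65 = -66/65 + 241/X)
r = -28031 (r = -28101 + 70 = -28031)
r + F(h(C)) = -28031 + (-66/65 + 241/(23 + 20)) = -28031 + (-66/65 + 241/43) = -28031 + 12827/2795 = -78333818/2795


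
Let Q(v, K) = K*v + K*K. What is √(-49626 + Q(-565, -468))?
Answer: 3*√48202 ≈ 658.65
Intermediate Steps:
Q(v, K) = K² + K*v (Q(v, K) = K*v + K² = K² + K*v)
√(-49626 + Q(-565, -468)) = √(-49626 - 468*(-468 - 565)) = √(-49626 - 468*(-1033)) = √(-49626 + 483444) = √433818 = 3*√48202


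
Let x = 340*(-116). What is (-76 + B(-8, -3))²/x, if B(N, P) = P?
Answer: -6241/39440 ≈ -0.15824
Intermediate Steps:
x = -39440
(-76 + B(-8, -3))²/x = (-76 - 3)²/(-39440) = (-79)²*(-1/39440) = 6241*(-1/39440) = -6241/39440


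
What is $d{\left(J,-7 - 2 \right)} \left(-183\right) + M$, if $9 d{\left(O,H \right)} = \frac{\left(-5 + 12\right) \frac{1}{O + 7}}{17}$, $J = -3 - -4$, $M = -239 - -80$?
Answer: $- \frac{65299}{408} \approx -160.05$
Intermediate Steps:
$M = -159$ ($M = -239 + 80 = -159$)
$J = 1$ ($J = -3 + 4 = 1$)
$d{\left(O,H \right)} = \frac{7}{153 \left(7 + O\right)}$ ($d{\left(O,H \right)} = \frac{\frac{-5 + 12}{O + 7} \cdot \frac{1}{17}}{9} = \frac{\frac{7}{7 + O} \frac{1}{17}}{9} = \frac{\frac{7}{17} \frac{1}{7 + O}}{9} = \frac{7}{153 \left(7 + O\right)}$)
$d{\left(J,-7 - 2 \right)} \left(-183\right) + M = \frac{7}{153 \left(7 + 1\right)} \left(-183\right) - 159 = \frac{7}{153 \cdot 8} \left(-183\right) - 159 = \frac{7}{153} \cdot \frac{1}{8} \left(-183\right) - 159 = \frac{7}{1224} \left(-183\right) - 159 = - \frac{427}{408} - 159 = - \frac{65299}{408}$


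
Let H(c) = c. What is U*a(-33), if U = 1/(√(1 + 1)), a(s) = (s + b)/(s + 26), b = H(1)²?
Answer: 16*√2/7 ≈ 3.2325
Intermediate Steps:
b = 1 (b = 1² = 1)
a(s) = (1 + s)/(26 + s) (a(s) = (s + 1)/(s + 26) = (1 + s)/(26 + s))
U = √2/2 (U = 1/(√2) = √2/2 ≈ 0.70711)
U*a(-33) = (√2/2)*((1 - 33)/(26 - 33)) = (√2/2)*(-32/(-7)) = (√2/2)*(-⅐*(-32)) = (√2/2)*(32/7) = 16*√2/7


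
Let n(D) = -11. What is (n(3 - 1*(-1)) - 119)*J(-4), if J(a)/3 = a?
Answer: 1560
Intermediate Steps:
J(a) = 3*a
(n(3 - 1*(-1)) - 119)*J(-4) = (-11 - 119)*(3*(-4)) = -130*(-12) = 1560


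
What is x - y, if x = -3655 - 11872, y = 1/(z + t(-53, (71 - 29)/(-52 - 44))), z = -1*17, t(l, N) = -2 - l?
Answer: -527919/34 ≈ -15527.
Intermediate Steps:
z = -17
y = 1/34 (y = 1/(-17 + (-2 - 1*(-53))) = 1/(-17 + (-2 + 53)) = 1/(-17 + 51) = 1/34 ≈ 0.029412)
x = -15527
x - y = -15527 - 1*1/34 = -15527 - 1/34 = -527919/34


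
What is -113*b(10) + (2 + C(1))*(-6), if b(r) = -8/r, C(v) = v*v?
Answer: 362/5 ≈ 72.400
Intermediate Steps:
C(v) = v**2
-113*b(10) + (2 + C(1))*(-6) = -(-904)/10 + (2 + 1**2)*(-6) = -(-904)/10 + (2 + 1)*(-6) = -113*(-4/5) + 3*(-6) = 452/5 - 18 = 362/5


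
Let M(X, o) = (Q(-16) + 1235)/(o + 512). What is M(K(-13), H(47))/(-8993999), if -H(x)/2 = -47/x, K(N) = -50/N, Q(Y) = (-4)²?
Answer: -1251/4622915486 ≈ -2.7061e-7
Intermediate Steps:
Q(Y) = 16
H(x) = 94/x (H(x) = -(-94)/x = 94/x)
M(X, o) = 1251/(512 + o) (M(X, o) = (16 + 1235)/(o + 512) = 1251/(512 + o))
M(K(-13), H(47))/(-8993999) = (1251/(512 + 94/47))/(-8993999) = (1251/(512 + 94*(1/47)))*(-1/8993999) = (1251/(512 + 2))*(-1/8993999) = (1251/514)*(-1/8993999) = -1251/4622915486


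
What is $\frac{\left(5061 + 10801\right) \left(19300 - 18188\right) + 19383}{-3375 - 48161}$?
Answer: $- \frac{17657927}{51536} \approx -342.63$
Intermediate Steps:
$\frac{\left(5061 + 10801\right) \left(19300 - 18188\right) + 19383}{-3375 - 48161} = \frac{15862 \cdot 1112 + 19383}{-51536} = \left(17638544 + 19383\right) \left(- \frac{1}{51536}\right) = 17657927 \left(- \frac{1}{51536}\right) = - \frac{17657927}{51536}$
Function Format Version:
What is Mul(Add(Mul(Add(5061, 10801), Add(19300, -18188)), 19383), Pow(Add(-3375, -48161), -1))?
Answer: Rational(-17657927, 51536) ≈ -342.63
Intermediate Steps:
Mul(Add(Mul(Add(5061, 10801), Add(19300, -18188)), 19383), Pow(Add(-3375, -48161), -1)) = Mul(Add(Mul(15862, 1112), 19383), Pow(-51536, -1)) = Mul(Add(17638544, 19383), Rational(-1, 51536)) = Mul(17657927, Rational(-1, 51536)) = Rational(-17657927, 51536)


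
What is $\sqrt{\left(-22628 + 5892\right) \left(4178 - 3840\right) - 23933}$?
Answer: $3 i \sqrt{631189} \approx 2383.4 i$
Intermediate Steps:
$\sqrt{\left(-22628 + 5892\right) \left(4178 - 3840\right) - 23933} = \sqrt{\left(-16736\right) 338 - 23933} = \sqrt{-5656768 - 23933} = \sqrt{-5680701} = 3 i \sqrt{631189}$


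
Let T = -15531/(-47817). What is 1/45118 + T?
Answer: 233591825/719135802 ≈ 0.32482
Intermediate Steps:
T = 5177/15939 (T = -15531*(-1/47817) = 5177/15939 ≈ 0.32480)
1/45118 + T = 1/45118 + 5177/15939 = 233591825/719135802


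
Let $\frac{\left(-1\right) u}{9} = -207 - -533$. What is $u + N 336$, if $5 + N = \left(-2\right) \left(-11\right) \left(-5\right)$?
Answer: $-41574$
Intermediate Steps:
$u = -2934$ ($u = - 9 \left(-207 - -533\right) = - 9 \left(-207 + 533\right) = \left(-9\right) 326 = -2934$)
$N = -115$ ($N = -5 + \left(-2\right) \left(-11\right) \left(-5\right) = -5 + 22 \left(-5\right) = -5 - 110 = -115$)
$u + N 336 = -2934 - 38640 = -41574$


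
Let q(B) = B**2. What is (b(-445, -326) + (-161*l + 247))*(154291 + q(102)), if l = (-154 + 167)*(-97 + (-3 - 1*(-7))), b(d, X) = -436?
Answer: 32026589700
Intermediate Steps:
l = -1209 (l = 13*(-97 + (-3 + 7)) = 13*(-97 + 4) = 13*(-93) = -1209)
(b(-445, -326) + (-161*l + 247))*(154291 + q(102)) = (-436 + (-161*(-1209) + 247))*(154291 + 102**2) = (-436 + (194649 + 247))*(154291 + 10404) = (-436 + 194896)*164695 = 194460*164695 = 32026589700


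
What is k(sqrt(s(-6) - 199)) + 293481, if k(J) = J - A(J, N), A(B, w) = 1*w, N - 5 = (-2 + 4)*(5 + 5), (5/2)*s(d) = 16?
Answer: 293456 + 3*I*sqrt(535)/5 ≈ 2.9346e+5 + 13.878*I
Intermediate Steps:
s(d) = 32/5 (s(d) = (2/5)*16 = 32/5)
N = 25 (N = 5 + (-2 + 4)*(5 + 5) = 5 + 2*10 = 5 + 20 = 25)
A(B, w) = w
k(J) = -25 + J (k(J) = J - 1*25 = J - 25 = -25 + J)
k(sqrt(s(-6) - 199)) + 293481 = (-25 + sqrt(32/5 - 199)) + 293481 = (-25 + sqrt(-963/5)) + 293481 = (-25 + 3*I*sqrt(535)/5) + 293481 = 293456 + 3*I*sqrt(535)/5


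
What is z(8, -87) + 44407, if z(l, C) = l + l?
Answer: 44423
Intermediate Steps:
z(l, C) = 2*l
z(8, -87) + 44407 = 2*8 + 44407 = 16 + 44407 = 44423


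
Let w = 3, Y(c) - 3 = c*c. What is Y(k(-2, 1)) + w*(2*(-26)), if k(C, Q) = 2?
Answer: -149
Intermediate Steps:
Y(c) = 3 + c² (Y(c) = 3 + c*c = 3 + c²)
Y(k(-2, 1)) + w*(2*(-26)) = (3 + 2²) + 3*(2*(-26)) = (3 + 4) + 3*(-52) = 7 - 156 = -149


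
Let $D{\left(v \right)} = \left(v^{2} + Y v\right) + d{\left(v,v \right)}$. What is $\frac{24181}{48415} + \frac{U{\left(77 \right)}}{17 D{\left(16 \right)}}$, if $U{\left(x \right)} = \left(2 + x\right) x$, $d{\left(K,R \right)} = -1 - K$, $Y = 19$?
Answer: $\frac{517723256}{446918865} \approx 1.1584$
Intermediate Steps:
$U{\left(x \right)} = x \left(2 + x\right)$
$D{\left(v \right)} = -1 + v^{2} + 18 v$ ($D{\left(v \right)} = \left(v^{2} + 19 v\right) - \left(1 + v\right) = -1 + v^{2} + 18 v$)
$\frac{24181}{48415} + \frac{U{\left(77 \right)}}{17 D{\left(16 \right)}} = \frac{24181}{48415} + \frac{77 \left(2 + 77\right)}{17 \left(-1 + 16^{2} + 18 \cdot 16\right)} = 24181 \cdot \frac{1}{48415} + \frac{77 \cdot 79}{17 \left(-1 + 256 + 288\right)} = \frac{24181}{48415} + \frac{6083}{17 \cdot 543} = \frac{24181}{48415} + \frac{6083}{9231} = \frac{517723256}{446918865}$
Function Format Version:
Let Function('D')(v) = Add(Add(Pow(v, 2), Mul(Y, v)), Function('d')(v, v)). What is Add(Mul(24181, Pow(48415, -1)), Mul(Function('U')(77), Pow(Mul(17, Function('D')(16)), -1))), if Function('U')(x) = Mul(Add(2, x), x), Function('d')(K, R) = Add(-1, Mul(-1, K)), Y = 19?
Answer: Rational(517723256, 446918865) ≈ 1.1584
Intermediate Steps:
Function('U')(x) = Mul(x, Add(2, x))
Function('D')(v) = Add(-1, Pow(v, 2), Mul(18, v)) (Function('D')(v) = Add(Add(Pow(v, 2), Mul(19, v)), Add(-1, Mul(-1, v))) = Add(-1, Pow(v, 2), Mul(18, v)))
Add(Mul(24181, Pow(48415, -1)), Mul(Function('U')(77), Pow(Mul(17, Function('D')(16)), -1))) = Add(Mul(24181, Pow(48415, -1)), Mul(Mul(77, Add(2, 77)), Pow(Mul(17, Add(-1, Pow(16, 2), Mul(18, 16))), -1))) = Add(Mul(24181, Rational(1, 48415)), Mul(Mul(77, 79), Pow(Mul(17, Add(-1, 256, 288)), -1))) = Add(Rational(24181, 48415), Mul(6083, Pow(Mul(17, 543), -1))) = Add(Rational(24181, 48415), Mul(6083, Pow(9231, -1))) = Add(Rational(24181, 48415), Mul(6083, Rational(1, 9231))) = Add(Rational(24181, 48415), Rational(6083, 9231)) = Rational(517723256, 446918865)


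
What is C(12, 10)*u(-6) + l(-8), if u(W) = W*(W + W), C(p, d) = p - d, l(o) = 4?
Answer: 148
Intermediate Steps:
u(W) = 2*W**2 (u(W) = W*(2*W) = 2*W**2)
C(12, 10)*u(-6) + l(-8) = (12 - 1*10)*(2*(-6)**2) + 4 = (12 - 10)*(2*36) + 4 = 2*72 + 4 = 144 + 4 = 148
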